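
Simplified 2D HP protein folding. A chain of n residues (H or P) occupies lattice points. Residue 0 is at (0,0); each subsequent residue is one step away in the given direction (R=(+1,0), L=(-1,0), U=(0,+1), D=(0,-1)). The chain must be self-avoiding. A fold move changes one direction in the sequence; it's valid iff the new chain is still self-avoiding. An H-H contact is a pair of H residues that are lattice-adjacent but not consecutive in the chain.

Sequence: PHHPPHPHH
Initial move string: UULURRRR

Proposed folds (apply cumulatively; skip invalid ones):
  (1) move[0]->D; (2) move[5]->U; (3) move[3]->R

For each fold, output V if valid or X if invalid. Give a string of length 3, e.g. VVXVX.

Initial: UULURRRR -> [(0, 0), (0, 1), (0, 2), (-1, 2), (-1, 3), (0, 3), (1, 3), (2, 3), (3, 3)]
Fold 1: move[0]->D => DULURRRR INVALID (collision), skipped
Fold 2: move[5]->U => UULURURR VALID
Fold 3: move[3]->R => UULRRURR INVALID (collision), skipped

Answer: XVX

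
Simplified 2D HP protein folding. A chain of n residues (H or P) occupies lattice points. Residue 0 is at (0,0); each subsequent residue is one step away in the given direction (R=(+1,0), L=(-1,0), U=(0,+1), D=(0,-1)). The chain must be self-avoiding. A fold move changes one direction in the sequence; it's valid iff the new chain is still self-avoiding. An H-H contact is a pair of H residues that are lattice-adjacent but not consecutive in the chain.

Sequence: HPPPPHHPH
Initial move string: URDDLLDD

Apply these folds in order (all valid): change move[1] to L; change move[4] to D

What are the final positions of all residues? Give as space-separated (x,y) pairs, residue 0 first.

Initial moves: URDDLLDD
Fold: move[1]->L => ULDDLLDD (positions: [(0, 0), (0, 1), (-1, 1), (-1, 0), (-1, -1), (-2, -1), (-3, -1), (-3, -2), (-3, -3)])
Fold: move[4]->D => ULDDDLDD (positions: [(0, 0), (0, 1), (-1, 1), (-1, 0), (-1, -1), (-1, -2), (-2, -2), (-2, -3), (-2, -4)])

Answer: (0,0) (0,1) (-1,1) (-1,0) (-1,-1) (-1,-2) (-2,-2) (-2,-3) (-2,-4)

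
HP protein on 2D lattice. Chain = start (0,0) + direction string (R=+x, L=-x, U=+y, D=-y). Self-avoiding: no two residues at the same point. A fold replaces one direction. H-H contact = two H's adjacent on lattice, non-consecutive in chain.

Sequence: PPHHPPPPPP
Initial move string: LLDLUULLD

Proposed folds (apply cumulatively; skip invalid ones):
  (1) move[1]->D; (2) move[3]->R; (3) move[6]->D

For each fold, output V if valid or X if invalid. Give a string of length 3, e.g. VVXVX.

Initial: LLDLUULLD -> [(0, 0), (-1, 0), (-2, 0), (-2, -1), (-3, -1), (-3, 0), (-3, 1), (-4, 1), (-5, 1), (-5, 0)]
Fold 1: move[1]->D => LDDLUULLD VALID
Fold 2: move[3]->R => LDDRUULLD INVALID (collision), skipped
Fold 3: move[6]->D => LDDLUUDLD INVALID (collision), skipped

Answer: VXX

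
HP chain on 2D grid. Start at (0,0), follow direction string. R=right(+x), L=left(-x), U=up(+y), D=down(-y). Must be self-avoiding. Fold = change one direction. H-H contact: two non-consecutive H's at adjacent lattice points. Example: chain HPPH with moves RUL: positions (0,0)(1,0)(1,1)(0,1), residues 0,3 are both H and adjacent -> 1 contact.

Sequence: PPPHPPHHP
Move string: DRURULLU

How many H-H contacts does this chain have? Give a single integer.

Answer: 1

Derivation:
Positions: [(0, 0), (0, -1), (1, -1), (1, 0), (2, 0), (2, 1), (1, 1), (0, 1), (0, 2)]
H-H contact: residue 3 @(1,0) - residue 6 @(1, 1)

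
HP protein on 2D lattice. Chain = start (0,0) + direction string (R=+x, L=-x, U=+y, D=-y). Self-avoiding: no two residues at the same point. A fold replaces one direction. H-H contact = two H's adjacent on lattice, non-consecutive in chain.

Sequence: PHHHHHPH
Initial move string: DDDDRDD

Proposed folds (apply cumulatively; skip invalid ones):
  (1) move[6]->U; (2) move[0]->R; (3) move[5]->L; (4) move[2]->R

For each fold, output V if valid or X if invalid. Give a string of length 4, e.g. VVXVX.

Initial: DDDDRDD -> [(0, 0), (0, -1), (0, -2), (0, -3), (0, -4), (1, -4), (1, -5), (1, -6)]
Fold 1: move[6]->U => DDDDRDU INVALID (collision), skipped
Fold 2: move[0]->R => RDDDRDD VALID
Fold 3: move[5]->L => RDDDRLD INVALID (collision), skipped
Fold 4: move[2]->R => RDRDRDD VALID

Answer: XVXV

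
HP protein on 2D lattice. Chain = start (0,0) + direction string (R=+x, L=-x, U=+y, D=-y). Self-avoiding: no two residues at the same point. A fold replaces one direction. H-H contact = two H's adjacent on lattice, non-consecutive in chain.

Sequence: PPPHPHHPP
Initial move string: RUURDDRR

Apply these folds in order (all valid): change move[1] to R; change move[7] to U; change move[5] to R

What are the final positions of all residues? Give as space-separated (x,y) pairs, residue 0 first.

Answer: (0,0) (1,0) (2,0) (2,1) (3,1) (3,0) (4,0) (5,0) (5,1)

Derivation:
Initial moves: RUURDDRR
Fold: move[1]->R => RRURDDRR (positions: [(0, 0), (1, 0), (2, 0), (2, 1), (3, 1), (3, 0), (3, -1), (4, -1), (5, -1)])
Fold: move[7]->U => RRURDDRU (positions: [(0, 0), (1, 0), (2, 0), (2, 1), (3, 1), (3, 0), (3, -1), (4, -1), (4, 0)])
Fold: move[5]->R => RRURDRRU (positions: [(0, 0), (1, 0), (2, 0), (2, 1), (3, 1), (3, 0), (4, 0), (5, 0), (5, 1)])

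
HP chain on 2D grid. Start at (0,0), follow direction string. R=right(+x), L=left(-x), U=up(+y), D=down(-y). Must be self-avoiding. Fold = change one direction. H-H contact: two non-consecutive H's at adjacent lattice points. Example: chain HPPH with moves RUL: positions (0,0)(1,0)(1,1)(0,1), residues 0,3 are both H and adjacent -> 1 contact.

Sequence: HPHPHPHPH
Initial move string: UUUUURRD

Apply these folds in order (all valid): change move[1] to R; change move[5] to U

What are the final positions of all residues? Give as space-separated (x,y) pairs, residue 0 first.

Answer: (0,0) (0,1) (1,1) (1,2) (1,3) (1,4) (1,5) (2,5) (2,4)

Derivation:
Initial moves: UUUUURRD
Fold: move[1]->R => URUUURRD (positions: [(0, 0), (0, 1), (1, 1), (1, 2), (1, 3), (1, 4), (2, 4), (3, 4), (3, 3)])
Fold: move[5]->U => URUUUURD (positions: [(0, 0), (0, 1), (1, 1), (1, 2), (1, 3), (1, 4), (1, 5), (2, 5), (2, 4)])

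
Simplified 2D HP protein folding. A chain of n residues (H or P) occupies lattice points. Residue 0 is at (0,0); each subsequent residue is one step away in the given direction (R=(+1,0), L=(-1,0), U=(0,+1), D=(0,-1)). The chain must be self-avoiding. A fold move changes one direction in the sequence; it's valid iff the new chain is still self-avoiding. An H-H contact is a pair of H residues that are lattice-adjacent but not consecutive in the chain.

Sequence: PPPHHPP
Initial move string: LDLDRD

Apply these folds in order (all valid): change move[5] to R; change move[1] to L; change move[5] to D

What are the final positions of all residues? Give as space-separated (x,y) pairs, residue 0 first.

Initial moves: LDLDRD
Fold: move[5]->R => LDLDRR (positions: [(0, 0), (-1, 0), (-1, -1), (-2, -1), (-2, -2), (-1, -2), (0, -2)])
Fold: move[1]->L => LLLDRR (positions: [(0, 0), (-1, 0), (-2, 0), (-3, 0), (-3, -1), (-2, -1), (-1, -1)])
Fold: move[5]->D => LLLDRD (positions: [(0, 0), (-1, 0), (-2, 0), (-3, 0), (-3, -1), (-2, -1), (-2, -2)])

Answer: (0,0) (-1,0) (-2,0) (-3,0) (-3,-1) (-2,-1) (-2,-2)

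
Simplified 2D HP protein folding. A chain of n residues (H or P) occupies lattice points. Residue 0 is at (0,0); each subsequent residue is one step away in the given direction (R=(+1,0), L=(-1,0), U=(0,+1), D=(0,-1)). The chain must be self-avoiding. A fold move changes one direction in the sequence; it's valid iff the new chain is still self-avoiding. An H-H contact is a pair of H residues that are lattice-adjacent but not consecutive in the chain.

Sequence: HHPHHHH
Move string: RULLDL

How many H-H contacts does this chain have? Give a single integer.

Answer: 2

Derivation:
Positions: [(0, 0), (1, 0), (1, 1), (0, 1), (-1, 1), (-1, 0), (-2, 0)]
H-H contact: residue 0 @(0,0) - residue 5 @(-1, 0)
H-H contact: residue 0 @(0,0) - residue 3 @(0, 1)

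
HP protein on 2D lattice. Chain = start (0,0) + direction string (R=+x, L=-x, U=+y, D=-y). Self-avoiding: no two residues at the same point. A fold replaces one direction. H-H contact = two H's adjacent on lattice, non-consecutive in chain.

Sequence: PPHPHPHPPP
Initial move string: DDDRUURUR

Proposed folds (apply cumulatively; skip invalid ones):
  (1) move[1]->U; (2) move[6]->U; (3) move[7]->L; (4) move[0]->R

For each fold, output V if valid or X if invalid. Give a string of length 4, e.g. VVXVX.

Answer: XVXV

Derivation:
Initial: DDDRUURUR -> [(0, 0), (0, -1), (0, -2), (0, -3), (1, -3), (1, -2), (1, -1), (2, -1), (2, 0), (3, 0)]
Fold 1: move[1]->U => DUDRUURUR INVALID (collision), skipped
Fold 2: move[6]->U => DDDRUUUUR VALID
Fold 3: move[7]->L => DDDRUUULR INVALID (collision), skipped
Fold 4: move[0]->R => RDDRUUUUR VALID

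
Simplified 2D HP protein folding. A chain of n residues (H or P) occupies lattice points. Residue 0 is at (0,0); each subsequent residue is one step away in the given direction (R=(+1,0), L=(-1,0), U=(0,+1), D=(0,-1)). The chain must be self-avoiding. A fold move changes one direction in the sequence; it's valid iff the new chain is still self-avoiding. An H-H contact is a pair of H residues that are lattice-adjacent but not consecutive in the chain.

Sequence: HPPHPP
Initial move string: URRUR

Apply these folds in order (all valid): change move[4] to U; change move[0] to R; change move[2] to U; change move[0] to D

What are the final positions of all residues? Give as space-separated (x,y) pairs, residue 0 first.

Initial moves: URRUR
Fold: move[4]->U => URRUU (positions: [(0, 0), (0, 1), (1, 1), (2, 1), (2, 2), (2, 3)])
Fold: move[0]->R => RRRUU (positions: [(0, 0), (1, 0), (2, 0), (3, 0), (3, 1), (3, 2)])
Fold: move[2]->U => RRUUU (positions: [(0, 0), (1, 0), (2, 0), (2, 1), (2, 2), (2, 3)])
Fold: move[0]->D => DRUUU (positions: [(0, 0), (0, -1), (1, -1), (1, 0), (1, 1), (1, 2)])

Answer: (0,0) (0,-1) (1,-1) (1,0) (1,1) (1,2)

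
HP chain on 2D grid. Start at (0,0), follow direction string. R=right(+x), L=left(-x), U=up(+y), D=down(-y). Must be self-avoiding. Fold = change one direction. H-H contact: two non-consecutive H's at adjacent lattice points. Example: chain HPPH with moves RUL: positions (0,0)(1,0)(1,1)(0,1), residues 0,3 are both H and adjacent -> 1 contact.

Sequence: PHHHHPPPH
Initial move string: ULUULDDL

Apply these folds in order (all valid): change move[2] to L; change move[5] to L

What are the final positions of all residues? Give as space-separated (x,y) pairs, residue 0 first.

Initial moves: ULUULDDL
Fold: move[2]->L => ULLULDDL (positions: [(0, 0), (0, 1), (-1, 1), (-2, 1), (-2, 2), (-3, 2), (-3, 1), (-3, 0), (-4, 0)])
Fold: move[5]->L => ULLULLDL (positions: [(0, 0), (0, 1), (-1, 1), (-2, 1), (-2, 2), (-3, 2), (-4, 2), (-4, 1), (-5, 1)])

Answer: (0,0) (0,1) (-1,1) (-2,1) (-2,2) (-3,2) (-4,2) (-4,1) (-5,1)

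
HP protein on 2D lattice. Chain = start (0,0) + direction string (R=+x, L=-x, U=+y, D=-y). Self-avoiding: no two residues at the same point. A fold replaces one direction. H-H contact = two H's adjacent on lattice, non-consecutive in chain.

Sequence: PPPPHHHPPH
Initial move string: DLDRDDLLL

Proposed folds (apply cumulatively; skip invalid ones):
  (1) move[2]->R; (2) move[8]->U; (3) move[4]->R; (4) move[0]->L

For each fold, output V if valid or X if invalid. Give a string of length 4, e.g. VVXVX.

Initial: DLDRDDLLL -> [(0, 0), (0, -1), (-1, -1), (-1, -2), (0, -2), (0, -3), (0, -4), (-1, -4), (-2, -4), (-3, -4)]
Fold 1: move[2]->R => DLRRDDLLL INVALID (collision), skipped
Fold 2: move[8]->U => DLDRDDLLU VALID
Fold 3: move[4]->R => DLDRRDLLU INVALID (collision), skipped
Fold 4: move[0]->L => LLDRDDLLU VALID

Answer: XVXV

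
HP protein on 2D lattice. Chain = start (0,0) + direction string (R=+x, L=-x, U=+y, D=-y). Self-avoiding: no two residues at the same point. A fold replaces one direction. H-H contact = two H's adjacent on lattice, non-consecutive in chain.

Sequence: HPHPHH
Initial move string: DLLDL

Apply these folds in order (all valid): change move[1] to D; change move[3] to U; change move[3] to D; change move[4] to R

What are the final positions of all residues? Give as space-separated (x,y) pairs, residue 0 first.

Answer: (0,0) (0,-1) (0,-2) (-1,-2) (-1,-3) (0,-3)

Derivation:
Initial moves: DLLDL
Fold: move[1]->D => DDLDL (positions: [(0, 0), (0, -1), (0, -2), (-1, -2), (-1, -3), (-2, -3)])
Fold: move[3]->U => DDLUL (positions: [(0, 0), (0, -1), (0, -2), (-1, -2), (-1, -1), (-2, -1)])
Fold: move[3]->D => DDLDL (positions: [(0, 0), (0, -1), (0, -2), (-1, -2), (-1, -3), (-2, -3)])
Fold: move[4]->R => DDLDR (positions: [(0, 0), (0, -1), (0, -2), (-1, -2), (-1, -3), (0, -3)])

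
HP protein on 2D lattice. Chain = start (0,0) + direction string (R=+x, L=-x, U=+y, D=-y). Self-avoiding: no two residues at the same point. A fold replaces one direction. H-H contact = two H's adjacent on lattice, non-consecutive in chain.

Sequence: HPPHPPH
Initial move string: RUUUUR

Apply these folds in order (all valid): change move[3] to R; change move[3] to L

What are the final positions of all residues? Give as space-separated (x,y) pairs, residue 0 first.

Initial moves: RUUUUR
Fold: move[3]->R => RUURUR (positions: [(0, 0), (1, 0), (1, 1), (1, 2), (2, 2), (2, 3), (3, 3)])
Fold: move[3]->L => RUULUR (positions: [(0, 0), (1, 0), (1, 1), (1, 2), (0, 2), (0, 3), (1, 3)])

Answer: (0,0) (1,0) (1,1) (1,2) (0,2) (0,3) (1,3)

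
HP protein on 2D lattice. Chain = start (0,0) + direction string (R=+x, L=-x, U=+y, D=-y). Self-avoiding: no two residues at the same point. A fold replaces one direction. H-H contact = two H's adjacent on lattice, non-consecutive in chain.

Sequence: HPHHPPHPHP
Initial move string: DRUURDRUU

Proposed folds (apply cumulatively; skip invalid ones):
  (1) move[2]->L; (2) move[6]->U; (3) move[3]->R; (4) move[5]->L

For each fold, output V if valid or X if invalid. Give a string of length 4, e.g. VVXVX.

Answer: XXVX

Derivation:
Initial: DRUURDRUU -> [(0, 0), (0, -1), (1, -1), (1, 0), (1, 1), (2, 1), (2, 0), (3, 0), (3, 1), (3, 2)]
Fold 1: move[2]->L => DRLURDRUU INVALID (collision), skipped
Fold 2: move[6]->U => DRUURDUUU INVALID (collision), skipped
Fold 3: move[3]->R => DRURRDRUU VALID
Fold 4: move[5]->L => DRURRLRUU INVALID (collision), skipped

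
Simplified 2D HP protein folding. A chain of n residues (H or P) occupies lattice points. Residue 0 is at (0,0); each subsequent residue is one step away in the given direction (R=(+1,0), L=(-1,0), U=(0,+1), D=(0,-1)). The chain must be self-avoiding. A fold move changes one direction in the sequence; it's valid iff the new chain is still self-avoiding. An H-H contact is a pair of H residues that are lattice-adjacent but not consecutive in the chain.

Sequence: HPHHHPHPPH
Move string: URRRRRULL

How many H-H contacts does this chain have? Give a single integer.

Positions: [(0, 0), (0, 1), (1, 1), (2, 1), (3, 1), (4, 1), (5, 1), (5, 2), (4, 2), (3, 2)]
H-H contact: residue 4 @(3,1) - residue 9 @(3, 2)

Answer: 1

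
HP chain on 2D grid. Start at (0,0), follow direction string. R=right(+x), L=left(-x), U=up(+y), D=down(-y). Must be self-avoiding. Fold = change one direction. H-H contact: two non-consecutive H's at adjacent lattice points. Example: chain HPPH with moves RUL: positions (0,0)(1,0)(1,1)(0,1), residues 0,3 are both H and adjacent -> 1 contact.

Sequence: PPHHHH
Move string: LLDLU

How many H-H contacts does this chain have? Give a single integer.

Answer: 1

Derivation:
Positions: [(0, 0), (-1, 0), (-2, 0), (-2, -1), (-3, -1), (-3, 0)]
H-H contact: residue 2 @(-2,0) - residue 5 @(-3, 0)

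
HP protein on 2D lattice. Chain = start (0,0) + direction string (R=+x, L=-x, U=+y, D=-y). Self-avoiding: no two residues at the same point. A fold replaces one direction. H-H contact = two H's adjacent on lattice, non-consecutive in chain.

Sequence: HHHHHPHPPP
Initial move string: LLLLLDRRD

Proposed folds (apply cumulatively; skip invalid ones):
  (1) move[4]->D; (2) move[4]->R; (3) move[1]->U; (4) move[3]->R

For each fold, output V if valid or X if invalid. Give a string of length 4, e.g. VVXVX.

Answer: VXVX

Derivation:
Initial: LLLLLDRRD -> [(0, 0), (-1, 0), (-2, 0), (-3, 0), (-4, 0), (-5, 0), (-5, -1), (-4, -1), (-3, -1), (-3, -2)]
Fold 1: move[4]->D => LLLLDDRRD VALID
Fold 2: move[4]->R => LLLLRDRRD INVALID (collision), skipped
Fold 3: move[1]->U => LULLDDRRD VALID
Fold 4: move[3]->R => LULRDDRRD INVALID (collision), skipped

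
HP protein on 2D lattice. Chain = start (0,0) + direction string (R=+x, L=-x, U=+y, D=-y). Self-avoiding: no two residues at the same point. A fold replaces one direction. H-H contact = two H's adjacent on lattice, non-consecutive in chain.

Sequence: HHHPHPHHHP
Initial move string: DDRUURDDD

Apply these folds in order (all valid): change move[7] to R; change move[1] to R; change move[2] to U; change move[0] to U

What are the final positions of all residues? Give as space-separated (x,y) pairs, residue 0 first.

Answer: (0,0) (0,1) (1,1) (1,2) (1,3) (1,4) (2,4) (2,3) (3,3) (3,2)

Derivation:
Initial moves: DDRUURDDD
Fold: move[7]->R => DDRUURDRD (positions: [(0, 0), (0, -1), (0, -2), (1, -2), (1, -1), (1, 0), (2, 0), (2, -1), (3, -1), (3, -2)])
Fold: move[1]->R => DRRUURDRD (positions: [(0, 0), (0, -1), (1, -1), (2, -1), (2, 0), (2, 1), (3, 1), (3, 0), (4, 0), (4, -1)])
Fold: move[2]->U => DRUUURDRD (positions: [(0, 0), (0, -1), (1, -1), (1, 0), (1, 1), (1, 2), (2, 2), (2, 1), (3, 1), (3, 0)])
Fold: move[0]->U => URUUURDRD (positions: [(0, 0), (0, 1), (1, 1), (1, 2), (1, 3), (1, 4), (2, 4), (2, 3), (3, 3), (3, 2)])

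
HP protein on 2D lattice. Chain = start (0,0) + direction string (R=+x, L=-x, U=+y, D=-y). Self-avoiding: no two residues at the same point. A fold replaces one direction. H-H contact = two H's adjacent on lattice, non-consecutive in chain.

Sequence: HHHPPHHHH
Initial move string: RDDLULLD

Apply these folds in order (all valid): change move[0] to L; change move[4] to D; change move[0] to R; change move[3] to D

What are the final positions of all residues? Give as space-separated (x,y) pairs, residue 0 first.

Initial moves: RDDLULLD
Fold: move[0]->L => LDDLULLD (positions: [(0, 0), (-1, 0), (-1, -1), (-1, -2), (-2, -2), (-2, -1), (-3, -1), (-4, -1), (-4, -2)])
Fold: move[4]->D => LDDLDLLD (positions: [(0, 0), (-1, 0), (-1, -1), (-1, -2), (-2, -2), (-2, -3), (-3, -3), (-4, -3), (-4, -4)])
Fold: move[0]->R => RDDLDLLD (positions: [(0, 0), (1, 0), (1, -1), (1, -2), (0, -2), (0, -3), (-1, -3), (-2, -3), (-2, -4)])
Fold: move[3]->D => RDDDDLLD (positions: [(0, 0), (1, 0), (1, -1), (1, -2), (1, -3), (1, -4), (0, -4), (-1, -4), (-1, -5)])

Answer: (0,0) (1,0) (1,-1) (1,-2) (1,-3) (1,-4) (0,-4) (-1,-4) (-1,-5)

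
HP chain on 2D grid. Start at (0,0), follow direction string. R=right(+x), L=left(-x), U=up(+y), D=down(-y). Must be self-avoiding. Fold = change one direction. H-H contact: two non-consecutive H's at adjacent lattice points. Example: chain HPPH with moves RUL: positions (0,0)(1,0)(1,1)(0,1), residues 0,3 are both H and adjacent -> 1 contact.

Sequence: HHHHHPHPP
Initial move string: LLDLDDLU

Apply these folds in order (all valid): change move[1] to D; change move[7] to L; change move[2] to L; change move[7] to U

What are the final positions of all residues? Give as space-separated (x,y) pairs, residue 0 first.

Initial moves: LLDLDDLU
Fold: move[1]->D => LDDLDDLU (positions: [(0, 0), (-1, 0), (-1, -1), (-1, -2), (-2, -2), (-2, -3), (-2, -4), (-3, -4), (-3, -3)])
Fold: move[7]->L => LDDLDDLL (positions: [(0, 0), (-1, 0), (-1, -1), (-1, -2), (-2, -2), (-2, -3), (-2, -4), (-3, -4), (-4, -4)])
Fold: move[2]->L => LDLLDDLL (positions: [(0, 0), (-1, 0), (-1, -1), (-2, -1), (-3, -1), (-3, -2), (-3, -3), (-4, -3), (-5, -3)])
Fold: move[7]->U => LDLLDDLU (positions: [(0, 0), (-1, 0), (-1, -1), (-2, -1), (-3, -1), (-3, -2), (-3, -3), (-4, -3), (-4, -2)])

Answer: (0,0) (-1,0) (-1,-1) (-2,-1) (-3,-1) (-3,-2) (-3,-3) (-4,-3) (-4,-2)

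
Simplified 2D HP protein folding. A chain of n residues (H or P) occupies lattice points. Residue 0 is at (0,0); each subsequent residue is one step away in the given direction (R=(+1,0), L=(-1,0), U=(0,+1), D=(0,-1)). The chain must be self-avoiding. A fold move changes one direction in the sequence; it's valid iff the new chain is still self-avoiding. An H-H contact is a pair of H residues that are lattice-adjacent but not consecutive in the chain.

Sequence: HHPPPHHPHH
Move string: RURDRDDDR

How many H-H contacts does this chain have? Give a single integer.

Positions: [(0, 0), (1, 0), (1, 1), (2, 1), (2, 0), (3, 0), (3, -1), (3, -2), (3, -3), (4, -3)]
No H-H contacts found.

Answer: 0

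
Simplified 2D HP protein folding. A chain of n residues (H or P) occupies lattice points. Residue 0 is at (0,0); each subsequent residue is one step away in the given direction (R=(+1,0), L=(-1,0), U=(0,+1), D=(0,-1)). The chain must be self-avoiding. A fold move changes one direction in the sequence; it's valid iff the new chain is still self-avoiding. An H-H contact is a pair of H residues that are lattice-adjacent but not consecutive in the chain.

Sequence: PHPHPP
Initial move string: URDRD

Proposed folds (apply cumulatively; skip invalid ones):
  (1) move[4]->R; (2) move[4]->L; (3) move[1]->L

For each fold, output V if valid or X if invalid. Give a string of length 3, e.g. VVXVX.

Answer: VXX

Derivation:
Initial: URDRD -> [(0, 0), (0, 1), (1, 1), (1, 0), (2, 0), (2, -1)]
Fold 1: move[4]->R => URDRR VALID
Fold 2: move[4]->L => URDRL INVALID (collision), skipped
Fold 3: move[1]->L => ULDRR INVALID (collision), skipped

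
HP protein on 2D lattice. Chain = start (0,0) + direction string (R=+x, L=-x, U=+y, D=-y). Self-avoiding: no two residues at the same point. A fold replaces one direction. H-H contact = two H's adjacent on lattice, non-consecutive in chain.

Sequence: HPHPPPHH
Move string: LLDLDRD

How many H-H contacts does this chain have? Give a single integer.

Answer: 0

Derivation:
Positions: [(0, 0), (-1, 0), (-2, 0), (-2, -1), (-3, -1), (-3, -2), (-2, -2), (-2, -3)]
No H-H contacts found.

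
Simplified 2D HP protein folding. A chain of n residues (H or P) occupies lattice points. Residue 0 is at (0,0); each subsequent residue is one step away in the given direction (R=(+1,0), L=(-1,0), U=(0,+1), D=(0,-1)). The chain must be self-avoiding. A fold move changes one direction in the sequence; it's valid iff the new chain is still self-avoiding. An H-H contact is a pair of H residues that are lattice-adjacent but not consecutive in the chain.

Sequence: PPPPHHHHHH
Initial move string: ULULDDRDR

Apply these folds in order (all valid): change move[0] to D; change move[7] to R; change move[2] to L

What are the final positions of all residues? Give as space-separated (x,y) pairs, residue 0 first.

Answer: (0,0) (0,-1) (-1,-1) (-2,-1) (-3,-1) (-3,-2) (-3,-3) (-2,-3) (-1,-3) (0,-3)

Derivation:
Initial moves: ULULDDRDR
Fold: move[0]->D => DLULDDRDR (positions: [(0, 0), (0, -1), (-1, -1), (-1, 0), (-2, 0), (-2, -1), (-2, -2), (-1, -2), (-1, -3), (0, -3)])
Fold: move[7]->R => DLULDDRRR (positions: [(0, 0), (0, -1), (-1, -1), (-1, 0), (-2, 0), (-2, -1), (-2, -2), (-1, -2), (0, -2), (1, -2)])
Fold: move[2]->L => DLLLDDRRR (positions: [(0, 0), (0, -1), (-1, -1), (-2, -1), (-3, -1), (-3, -2), (-3, -3), (-2, -3), (-1, -3), (0, -3)])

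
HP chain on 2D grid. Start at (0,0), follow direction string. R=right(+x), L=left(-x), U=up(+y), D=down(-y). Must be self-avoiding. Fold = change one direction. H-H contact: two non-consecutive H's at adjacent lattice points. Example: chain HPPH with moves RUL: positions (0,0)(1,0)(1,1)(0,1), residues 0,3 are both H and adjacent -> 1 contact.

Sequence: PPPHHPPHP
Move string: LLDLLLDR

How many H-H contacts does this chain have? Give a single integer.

Positions: [(0, 0), (-1, 0), (-2, 0), (-2, -1), (-3, -1), (-4, -1), (-5, -1), (-5, -2), (-4, -2)]
No H-H contacts found.

Answer: 0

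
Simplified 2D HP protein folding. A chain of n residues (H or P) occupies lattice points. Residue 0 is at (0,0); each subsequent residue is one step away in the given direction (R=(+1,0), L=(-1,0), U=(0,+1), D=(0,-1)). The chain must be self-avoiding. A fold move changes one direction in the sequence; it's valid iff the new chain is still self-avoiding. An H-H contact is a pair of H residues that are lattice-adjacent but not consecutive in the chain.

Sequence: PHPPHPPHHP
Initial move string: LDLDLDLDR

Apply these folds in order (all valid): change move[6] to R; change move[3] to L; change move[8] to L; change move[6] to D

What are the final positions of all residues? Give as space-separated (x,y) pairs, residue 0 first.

Initial moves: LDLDLDLDR
Fold: move[6]->R => LDLDLDRDR (positions: [(0, 0), (-1, 0), (-1, -1), (-2, -1), (-2, -2), (-3, -2), (-3, -3), (-2, -3), (-2, -4), (-1, -4)])
Fold: move[3]->L => LDLLLDRDR (positions: [(0, 0), (-1, 0), (-1, -1), (-2, -1), (-3, -1), (-4, -1), (-4, -2), (-3, -2), (-3, -3), (-2, -3)])
Fold: move[8]->L => LDLLLDRDL (positions: [(0, 0), (-1, 0), (-1, -1), (-2, -1), (-3, -1), (-4, -1), (-4, -2), (-3, -2), (-3, -3), (-4, -3)])
Fold: move[6]->D => LDLLLDDDL (positions: [(0, 0), (-1, 0), (-1, -1), (-2, -1), (-3, -1), (-4, -1), (-4, -2), (-4, -3), (-4, -4), (-5, -4)])

Answer: (0,0) (-1,0) (-1,-1) (-2,-1) (-3,-1) (-4,-1) (-4,-2) (-4,-3) (-4,-4) (-5,-4)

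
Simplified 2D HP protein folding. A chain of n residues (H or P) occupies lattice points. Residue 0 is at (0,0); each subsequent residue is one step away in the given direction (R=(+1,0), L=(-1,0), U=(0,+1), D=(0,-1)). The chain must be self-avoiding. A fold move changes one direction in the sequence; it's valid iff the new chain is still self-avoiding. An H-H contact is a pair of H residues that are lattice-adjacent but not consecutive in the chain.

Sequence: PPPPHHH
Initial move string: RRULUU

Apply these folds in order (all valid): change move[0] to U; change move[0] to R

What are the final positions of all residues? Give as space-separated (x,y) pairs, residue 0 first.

Initial moves: RRULUU
Fold: move[0]->U => URULUU (positions: [(0, 0), (0, 1), (1, 1), (1, 2), (0, 2), (0, 3), (0, 4)])
Fold: move[0]->R => RRULUU (positions: [(0, 0), (1, 0), (2, 0), (2, 1), (1, 1), (1, 2), (1, 3)])

Answer: (0,0) (1,0) (2,0) (2,1) (1,1) (1,2) (1,3)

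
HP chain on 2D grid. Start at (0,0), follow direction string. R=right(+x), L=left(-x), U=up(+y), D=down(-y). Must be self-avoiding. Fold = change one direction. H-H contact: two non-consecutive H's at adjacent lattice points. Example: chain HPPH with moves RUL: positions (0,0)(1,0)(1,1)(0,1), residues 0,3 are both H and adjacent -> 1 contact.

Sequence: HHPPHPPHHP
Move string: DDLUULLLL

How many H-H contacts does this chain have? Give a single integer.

Answer: 1

Derivation:
Positions: [(0, 0), (0, -1), (0, -2), (-1, -2), (-1, -1), (-1, 0), (-2, 0), (-3, 0), (-4, 0), (-5, 0)]
H-H contact: residue 1 @(0,-1) - residue 4 @(-1, -1)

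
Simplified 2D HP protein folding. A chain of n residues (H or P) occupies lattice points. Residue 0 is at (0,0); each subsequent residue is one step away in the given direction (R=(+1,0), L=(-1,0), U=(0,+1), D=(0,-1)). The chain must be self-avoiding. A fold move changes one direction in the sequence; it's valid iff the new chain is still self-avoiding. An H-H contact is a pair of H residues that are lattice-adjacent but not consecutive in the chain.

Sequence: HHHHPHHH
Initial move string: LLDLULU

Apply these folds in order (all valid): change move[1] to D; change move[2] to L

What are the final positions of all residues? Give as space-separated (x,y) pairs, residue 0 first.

Answer: (0,0) (-1,0) (-1,-1) (-2,-1) (-3,-1) (-3,0) (-4,0) (-4,1)

Derivation:
Initial moves: LLDLULU
Fold: move[1]->D => LDDLULU (positions: [(0, 0), (-1, 0), (-1, -1), (-1, -2), (-2, -2), (-2, -1), (-3, -1), (-3, 0)])
Fold: move[2]->L => LDLLULU (positions: [(0, 0), (-1, 0), (-1, -1), (-2, -1), (-3, -1), (-3, 0), (-4, 0), (-4, 1)])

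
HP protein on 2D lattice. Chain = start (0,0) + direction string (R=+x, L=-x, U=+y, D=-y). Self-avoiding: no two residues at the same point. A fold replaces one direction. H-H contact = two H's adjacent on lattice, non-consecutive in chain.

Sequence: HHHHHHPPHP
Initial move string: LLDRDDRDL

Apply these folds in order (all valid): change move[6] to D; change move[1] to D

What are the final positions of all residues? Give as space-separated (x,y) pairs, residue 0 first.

Answer: (0,0) (-1,0) (-1,-1) (-1,-2) (0,-2) (0,-3) (0,-4) (0,-5) (0,-6) (-1,-6)

Derivation:
Initial moves: LLDRDDRDL
Fold: move[6]->D => LLDRDDDDL (positions: [(0, 0), (-1, 0), (-2, 0), (-2, -1), (-1, -1), (-1, -2), (-1, -3), (-1, -4), (-1, -5), (-2, -5)])
Fold: move[1]->D => LDDRDDDDL (positions: [(0, 0), (-1, 0), (-1, -1), (-1, -2), (0, -2), (0, -3), (0, -4), (0, -5), (0, -6), (-1, -6)])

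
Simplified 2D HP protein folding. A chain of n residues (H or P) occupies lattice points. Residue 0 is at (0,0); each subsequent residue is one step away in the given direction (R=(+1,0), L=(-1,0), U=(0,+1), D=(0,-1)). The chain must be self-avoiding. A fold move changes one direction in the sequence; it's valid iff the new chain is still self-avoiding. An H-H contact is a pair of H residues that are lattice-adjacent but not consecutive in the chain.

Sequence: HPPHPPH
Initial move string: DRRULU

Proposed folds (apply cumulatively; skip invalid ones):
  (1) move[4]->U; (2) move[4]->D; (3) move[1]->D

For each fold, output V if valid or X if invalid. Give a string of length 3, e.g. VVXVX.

Initial: DRRULU -> [(0, 0), (0, -1), (1, -1), (2, -1), (2, 0), (1, 0), (1, 1)]
Fold 1: move[4]->U => DRRUUU VALID
Fold 2: move[4]->D => DRRUDU INVALID (collision), skipped
Fold 3: move[1]->D => DDRUUU VALID

Answer: VXV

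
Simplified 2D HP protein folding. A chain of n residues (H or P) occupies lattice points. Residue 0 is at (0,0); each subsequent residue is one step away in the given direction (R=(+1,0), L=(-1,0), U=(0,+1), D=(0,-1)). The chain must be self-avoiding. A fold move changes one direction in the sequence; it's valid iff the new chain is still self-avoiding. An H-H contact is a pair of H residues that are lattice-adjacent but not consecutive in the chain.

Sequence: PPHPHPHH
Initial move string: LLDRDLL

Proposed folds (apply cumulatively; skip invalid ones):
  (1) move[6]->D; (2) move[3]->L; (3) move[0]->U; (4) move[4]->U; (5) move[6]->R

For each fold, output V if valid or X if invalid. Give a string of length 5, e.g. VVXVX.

Answer: VVVVX

Derivation:
Initial: LLDRDLL -> [(0, 0), (-1, 0), (-2, 0), (-2, -1), (-1, -1), (-1, -2), (-2, -2), (-3, -2)]
Fold 1: move[6]->D => LLDRDLD VALID
Fold 2: move[3]->L => LLDLDLD VALID
Fold 3: move[0]->U => ULDLDLD VALID
Fold 4: move[4]->U => ULDLULD VALID
Fold 5: move[6]->R => ULDLULR INVALID (collision), skipped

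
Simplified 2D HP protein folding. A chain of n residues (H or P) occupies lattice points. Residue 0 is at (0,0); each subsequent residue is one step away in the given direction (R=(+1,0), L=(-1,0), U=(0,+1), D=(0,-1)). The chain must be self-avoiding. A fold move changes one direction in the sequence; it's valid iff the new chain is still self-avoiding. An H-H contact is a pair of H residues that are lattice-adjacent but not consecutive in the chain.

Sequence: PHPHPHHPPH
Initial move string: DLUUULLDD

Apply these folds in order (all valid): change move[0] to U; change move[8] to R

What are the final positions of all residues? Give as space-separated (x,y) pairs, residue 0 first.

Initial moves: DLUUULLDD
Fold: move[0]->U => ULUUULLDD (positions: [(0, 0), (0, 1), (-1, 1), (-1, 2), (-1, 3), (-1, 4), (-2, 4), (-3, 4), (-3, 3), (-3, 2)])
Fold: move[8]->R => ULUUULLDR (positions: [(0, 0), (0, 1), (-1, 1), (-1, 2), (-1, 3), (-1, 4), (-2, 4), (-3, 4), (-3, 3), (-2, 3)])

Answer: (0,0) (0,1) (-1,1) (-1,2) (-1,3) (-1,4) (-2,4) (-3,4) (-3,3) (-2,3)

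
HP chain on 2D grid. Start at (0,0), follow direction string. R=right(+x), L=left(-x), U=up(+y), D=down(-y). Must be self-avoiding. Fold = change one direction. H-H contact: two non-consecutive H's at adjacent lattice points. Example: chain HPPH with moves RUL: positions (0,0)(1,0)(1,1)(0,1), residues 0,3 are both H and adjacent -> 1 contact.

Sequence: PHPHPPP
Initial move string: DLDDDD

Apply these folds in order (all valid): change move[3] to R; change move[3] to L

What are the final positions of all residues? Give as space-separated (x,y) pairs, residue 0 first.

Initial moves: DLDDDD
Fold: move[3]->R => DLDRDD (positions: [(0, 0), (0, -1), (-1, -1), (-1, -2), (0, -2), (0, -3), (0, -4)])
Fold: move[3]->L => DLDLDD (positions: [(0, 0), (0, -1), (-1, -1), (-1, -2), (-2, -2), (-2, -3), (-2, -4)])

Answer: (0,0) (0,-1) (-1,-1) (-1,-2) (-2,-2) (-2,-3) (-2,-4)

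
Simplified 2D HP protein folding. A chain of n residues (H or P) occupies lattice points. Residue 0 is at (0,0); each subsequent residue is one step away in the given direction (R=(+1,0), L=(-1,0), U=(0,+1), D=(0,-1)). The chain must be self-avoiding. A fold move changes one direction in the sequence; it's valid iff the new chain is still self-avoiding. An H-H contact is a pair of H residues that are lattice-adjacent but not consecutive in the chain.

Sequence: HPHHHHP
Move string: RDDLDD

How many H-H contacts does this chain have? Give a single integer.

Answer: 0

Derivation:
Positions: [(0, 0), (1, 0), (1, -1), (1, -2), (0, -2), (0, -3), (0, -4)]
No H-H contacts found.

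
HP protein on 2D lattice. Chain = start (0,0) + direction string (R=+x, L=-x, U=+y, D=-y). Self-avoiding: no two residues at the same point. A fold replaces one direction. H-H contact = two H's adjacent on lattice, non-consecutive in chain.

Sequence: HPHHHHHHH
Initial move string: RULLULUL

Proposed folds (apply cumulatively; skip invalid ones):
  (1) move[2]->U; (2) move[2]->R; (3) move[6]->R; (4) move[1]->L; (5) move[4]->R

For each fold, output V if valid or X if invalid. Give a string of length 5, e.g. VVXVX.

Answer: VXXXX

Derivation:
Initial: RULLULUL -> [(0, 0), (1, 0), (1, 1), (0, 1), (-1, 1), (-1, 2), (-2, 2), (-2, 3), (-3, 3)]
Fold 1: move[2]->U => RUULULUL VALID
Fold 2: move[2]->R => RURLULUL INVALID (collision), skipped
Fold 3: move[6]->R => RUULULRL INVALID (collision), skipped
Fold 4: move[1]->L => RLULULUL INVALID (collision), skipped
Fold 5: move[4]->R => RUULRLUL INVALID (collision), skipped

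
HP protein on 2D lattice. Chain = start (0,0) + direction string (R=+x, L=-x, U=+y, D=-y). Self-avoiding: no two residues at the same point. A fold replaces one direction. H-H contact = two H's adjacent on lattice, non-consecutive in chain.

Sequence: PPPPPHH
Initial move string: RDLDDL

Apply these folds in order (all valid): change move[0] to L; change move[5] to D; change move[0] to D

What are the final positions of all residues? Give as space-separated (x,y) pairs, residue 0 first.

Answer: (0,0) (0,-1) (0,-2) (-1,-2) (-1,-3) (-1,-4) (-1,-5)

Derivation:
Initial moves: RDLDDL
Fold: move[0]->L => LDLDDL (positions: [(0, 0), (-1, 0), (-1, -1), (-2, -1), (-2, -2), (-2, -3), (-3, -3)])
Fold: move[5]->D => LDLDDD (positions: [(0, 0), (-1, 0), (-1, -1), (-2, -1), (-2, -2), (-2, -3), (-2, -4)])
Fold: move[0]->D => DDLDDD (positions: [(0, 0), (0, -1), (0, -2), (-1, -2), (-1, -3), (-1, -4), (-1, -5)])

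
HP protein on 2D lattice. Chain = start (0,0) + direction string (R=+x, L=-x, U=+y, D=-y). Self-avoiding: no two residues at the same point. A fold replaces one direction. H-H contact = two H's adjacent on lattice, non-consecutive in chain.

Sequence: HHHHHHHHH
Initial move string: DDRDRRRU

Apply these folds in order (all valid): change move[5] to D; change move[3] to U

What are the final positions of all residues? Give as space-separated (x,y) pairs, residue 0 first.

Initial moves: DDRDRRRU
Fold: move[5]->D => DDRDRDRU (positions: [(0, 0), (0, -1), (0, -2), (1, -2), (1, -3), (2, -3), (2, -4), (3, -4), (3, -3)])
Fold: move[3]->U => DDRURDRU (positions: [(0, 0), (0, -1), (0, -2), (1, -2), (1, -1), (2, -1), (2, -2), (3, -2), (3, -1)])

Answer: (0,0) (0,-1) (0,-2) (1,-2) (1,-1) (2,-1) (2,-2) (3,-2) (3,-1)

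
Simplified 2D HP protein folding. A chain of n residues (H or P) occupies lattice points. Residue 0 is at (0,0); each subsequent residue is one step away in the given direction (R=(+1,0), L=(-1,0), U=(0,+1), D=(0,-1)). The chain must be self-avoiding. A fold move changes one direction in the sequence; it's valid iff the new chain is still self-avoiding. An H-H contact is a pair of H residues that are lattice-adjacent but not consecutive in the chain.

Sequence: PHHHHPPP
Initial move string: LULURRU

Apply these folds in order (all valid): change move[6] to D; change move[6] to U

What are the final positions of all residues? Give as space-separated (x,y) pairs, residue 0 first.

Answer: (0,0) (-1,0) (-1,1) (-2,1) (-2,2) (-1,2) (0,2) (0,3)

Derivation:
Initial moves: LULURRU
Fold: move[6]->D => LULURRD (positions: [(0, 0), (-1, 0), (-1, 1), (-2, 1), (-2, 2), (-1, 2), (0, 2), (0, 1)])
Fold: move[6]->U => LULURRU (positions: [(0, 0), (-1, 0), (-1, 1), (-2, 1), (-2, 2), (-1, 2), (0, 2), (0, 3)])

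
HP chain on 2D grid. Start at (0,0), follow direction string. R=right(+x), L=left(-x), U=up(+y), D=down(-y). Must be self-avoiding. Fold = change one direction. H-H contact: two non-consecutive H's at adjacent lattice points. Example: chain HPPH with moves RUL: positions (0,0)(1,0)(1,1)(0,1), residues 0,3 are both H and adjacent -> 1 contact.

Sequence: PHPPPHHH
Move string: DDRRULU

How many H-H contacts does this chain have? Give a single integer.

Positions: [(0, 0), (0, -1), (0, -2), (1, -2), (2, -2), (2, -1), (1, -1), (1, 0)]
H-H contact: residue 1 @(0,-1) - residue 6 @(1, -1)

Answer: 1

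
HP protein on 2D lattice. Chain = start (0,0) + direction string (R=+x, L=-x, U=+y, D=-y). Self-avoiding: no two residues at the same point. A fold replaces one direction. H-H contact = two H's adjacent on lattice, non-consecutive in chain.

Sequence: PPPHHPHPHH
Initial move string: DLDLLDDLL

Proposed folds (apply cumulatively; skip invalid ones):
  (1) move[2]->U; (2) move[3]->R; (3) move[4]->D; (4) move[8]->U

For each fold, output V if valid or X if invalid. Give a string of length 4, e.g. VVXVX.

Answer: VXVV

Derivation:
Initial: DLDLLDDLL -> [(0, 0), (0, -1), (-1, -1), (-1, -2), (-2, -2), (-3, -2), (-3, -3), (-3, -4), (-4, -4), (-5, -4)]
Fold 1: move[2]->U => DLULLDDLL VALID
Fold 2: move[3]->R => DLURLDDLL INVALID (collision), skipped
Fold 3: move[4]->D => DLULDDDLL VALID
Fold 4: move[8]->U => DLULDDDLU VALID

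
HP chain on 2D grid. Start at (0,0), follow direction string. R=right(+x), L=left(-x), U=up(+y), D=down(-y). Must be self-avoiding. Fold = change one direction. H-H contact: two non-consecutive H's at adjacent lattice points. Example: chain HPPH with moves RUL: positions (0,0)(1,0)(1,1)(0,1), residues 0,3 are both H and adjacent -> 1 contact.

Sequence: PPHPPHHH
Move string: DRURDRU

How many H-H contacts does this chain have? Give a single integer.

Positions: [(0, 0), (0, -1), (1, -1), (1, 0), (2, 0), (2, -1), (3, -1), (3, 0)]
H-H contact: residue 2 @(1,-1) - residue 5 @(2, -1)

Answer: 1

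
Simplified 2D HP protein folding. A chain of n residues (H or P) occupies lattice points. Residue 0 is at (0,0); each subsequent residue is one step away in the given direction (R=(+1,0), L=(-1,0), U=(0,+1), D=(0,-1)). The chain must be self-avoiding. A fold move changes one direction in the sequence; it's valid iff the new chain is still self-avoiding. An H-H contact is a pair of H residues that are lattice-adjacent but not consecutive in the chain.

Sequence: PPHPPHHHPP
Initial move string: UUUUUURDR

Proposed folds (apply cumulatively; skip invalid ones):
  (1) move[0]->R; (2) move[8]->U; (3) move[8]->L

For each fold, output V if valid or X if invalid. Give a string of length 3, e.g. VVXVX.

Answer: VXX

Derivation:
Initial: UUUUUURDR -> [(0, 0), (0, 1), (0, 2), (0, 3), (0, 4), (0, 5), (0, 6), (1, 6), (1, 5), (2, 5)]
Fold 1: move[0]->R => RUUUUURDR VALID
Fold 2: move[8]->U => RUUUUURDU INVALID (collision), skipped
Fold 3: move[8]->L => RUUUUURDL INVALID (collision), skipped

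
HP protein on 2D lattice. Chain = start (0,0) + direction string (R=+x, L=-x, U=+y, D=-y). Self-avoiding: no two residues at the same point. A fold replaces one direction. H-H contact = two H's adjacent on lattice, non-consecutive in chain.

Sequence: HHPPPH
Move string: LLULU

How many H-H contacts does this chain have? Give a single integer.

Positions: [(0, 0), (-1, 0), (-2, 0), (-2, 1), (-3, 1), (-3, 2)]
No H-H contacts found.

Answer: 0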